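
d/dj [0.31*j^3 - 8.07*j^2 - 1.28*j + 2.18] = 0.93*j^2 - 16.14*j - 1.28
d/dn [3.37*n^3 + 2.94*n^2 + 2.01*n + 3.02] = 10.11*n^2 + 5.88*n + 2.01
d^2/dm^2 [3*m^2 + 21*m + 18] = 6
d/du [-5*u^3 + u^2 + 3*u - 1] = -15*u^2 + 2*u + 3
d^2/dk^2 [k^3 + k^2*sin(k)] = -k^2*sin(k) + 4*k*cos(k) + 6*k + 2*sin(k)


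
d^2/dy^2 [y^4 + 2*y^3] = 12*y*(y + 1)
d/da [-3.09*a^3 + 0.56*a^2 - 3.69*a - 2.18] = -9.27*a^2 + 1.12*a - 3.69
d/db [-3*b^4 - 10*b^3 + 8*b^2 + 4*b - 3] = -12*b^3 - 30*b^2 + 16*b + 4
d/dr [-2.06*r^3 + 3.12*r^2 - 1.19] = r*(6.24 - 6.18*r)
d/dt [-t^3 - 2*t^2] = t*(-3*t - 4)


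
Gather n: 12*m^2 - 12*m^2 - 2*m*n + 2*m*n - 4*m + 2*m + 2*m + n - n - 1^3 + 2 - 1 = 0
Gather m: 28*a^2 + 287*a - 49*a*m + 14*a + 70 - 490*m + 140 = 28*a^2 + 301*a + m*(-49*a - 490) + 210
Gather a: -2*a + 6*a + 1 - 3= 4*a - 2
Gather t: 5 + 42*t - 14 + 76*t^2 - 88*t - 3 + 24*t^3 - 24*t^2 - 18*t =24*t^3 + 52*t^2 - 64*t - 12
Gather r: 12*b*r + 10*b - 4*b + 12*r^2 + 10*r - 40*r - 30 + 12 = 6*b + 12*r^2 + r*(12*b - 30) - 18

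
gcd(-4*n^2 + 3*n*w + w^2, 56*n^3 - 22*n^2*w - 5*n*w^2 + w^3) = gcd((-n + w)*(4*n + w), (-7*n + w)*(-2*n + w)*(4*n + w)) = 4*n + w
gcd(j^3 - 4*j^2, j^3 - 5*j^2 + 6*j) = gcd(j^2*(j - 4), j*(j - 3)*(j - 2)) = j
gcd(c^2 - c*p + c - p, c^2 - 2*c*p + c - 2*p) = c + 1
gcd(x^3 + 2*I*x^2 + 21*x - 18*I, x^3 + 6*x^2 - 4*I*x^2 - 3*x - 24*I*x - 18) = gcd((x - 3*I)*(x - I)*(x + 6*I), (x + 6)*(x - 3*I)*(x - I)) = x^2 - 4*I*x - 3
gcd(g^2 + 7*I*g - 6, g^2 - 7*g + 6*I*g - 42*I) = g + 6*I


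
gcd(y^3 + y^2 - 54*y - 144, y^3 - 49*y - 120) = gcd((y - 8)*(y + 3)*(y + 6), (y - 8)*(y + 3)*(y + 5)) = y^2 - 5*y - 24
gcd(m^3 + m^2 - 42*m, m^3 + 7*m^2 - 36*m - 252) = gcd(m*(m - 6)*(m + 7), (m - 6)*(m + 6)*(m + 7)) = m^2 + m - 42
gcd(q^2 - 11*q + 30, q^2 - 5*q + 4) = 1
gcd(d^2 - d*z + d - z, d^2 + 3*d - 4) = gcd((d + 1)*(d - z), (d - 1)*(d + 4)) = 1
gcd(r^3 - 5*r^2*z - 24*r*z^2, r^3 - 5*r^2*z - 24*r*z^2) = -r^3 + 5*r^2*z + 24*r*z^2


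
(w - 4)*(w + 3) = w^2 - w - 12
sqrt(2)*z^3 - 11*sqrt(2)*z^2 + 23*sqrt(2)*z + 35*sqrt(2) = (z - 7)*(z - 5)*(sqrt(2)*z + sqrt(2))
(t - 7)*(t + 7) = t^2 - 49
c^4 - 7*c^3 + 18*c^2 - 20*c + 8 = (c - 2)^3*(c - 1)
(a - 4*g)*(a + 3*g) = a^2 - a*g - 12*g^2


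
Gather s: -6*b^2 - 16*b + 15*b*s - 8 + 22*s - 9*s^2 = -6*b^2 - 16*b - 9*s^2 + s*(15*b + 22) - 8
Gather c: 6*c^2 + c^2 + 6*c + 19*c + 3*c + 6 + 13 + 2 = 7*c^2 + 28*c + 21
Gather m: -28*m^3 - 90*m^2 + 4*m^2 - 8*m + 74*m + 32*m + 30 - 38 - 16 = -28*m^3 - 86*m^2 + 98*m - 24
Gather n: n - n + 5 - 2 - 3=0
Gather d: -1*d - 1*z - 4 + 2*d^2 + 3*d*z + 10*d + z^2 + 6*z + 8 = 2*d^2 + d*(3*z + 9) + z^2 + 5*z + 4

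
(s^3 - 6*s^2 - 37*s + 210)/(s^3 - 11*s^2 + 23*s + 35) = (s + 6)/(s + 1)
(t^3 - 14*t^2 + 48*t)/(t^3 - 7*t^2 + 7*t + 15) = t*(t^2 - 14*t + 48)/(t^3 - 7*t^2 + 7*t + 15)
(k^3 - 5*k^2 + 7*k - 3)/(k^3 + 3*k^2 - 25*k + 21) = (k - 1)/(k + 7)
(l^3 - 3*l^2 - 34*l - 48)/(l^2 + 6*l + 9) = (l^2 - 6*l - 16)/(l + 3)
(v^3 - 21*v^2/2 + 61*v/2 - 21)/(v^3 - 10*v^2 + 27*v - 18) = (v - 7/2)/(v - 3)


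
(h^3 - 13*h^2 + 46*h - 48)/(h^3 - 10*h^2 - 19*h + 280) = (h^2 - 5*h + 6)/(h^2 - 2*h - 35)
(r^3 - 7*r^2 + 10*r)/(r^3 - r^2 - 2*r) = (r - 5)/(r + 1)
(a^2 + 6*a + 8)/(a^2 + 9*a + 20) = (a + 2)/(a + 5)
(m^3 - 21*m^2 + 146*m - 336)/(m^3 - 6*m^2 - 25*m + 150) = (m^2 - 15*m + 56)/(m^2 - 25)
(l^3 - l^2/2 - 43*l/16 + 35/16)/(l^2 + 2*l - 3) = (l^2 + l/2 - 35/16)/(l + 3)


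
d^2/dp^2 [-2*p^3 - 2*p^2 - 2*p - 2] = -12*p - 4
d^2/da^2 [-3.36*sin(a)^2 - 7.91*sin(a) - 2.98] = 7.91*sin(a) - 6.72*cos(2*a)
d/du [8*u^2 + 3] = 16*u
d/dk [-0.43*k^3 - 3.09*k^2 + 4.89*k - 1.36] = -1.29*k^2 - 6.18*k + 4.89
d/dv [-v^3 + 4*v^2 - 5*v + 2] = -3*v^2 + 8*v - 5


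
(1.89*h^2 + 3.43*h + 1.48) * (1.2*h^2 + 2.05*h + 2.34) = 2.268*h^4 + 7.9905*h^3 + 13.2301*h^2 + 11.0602*h + 3.4632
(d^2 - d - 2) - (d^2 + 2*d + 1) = -3*d - 3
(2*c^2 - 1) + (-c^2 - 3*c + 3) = c^2 - 3*c + 2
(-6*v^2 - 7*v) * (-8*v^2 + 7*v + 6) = 48*v^4 + 14*v^3 - 85*v^2 - 42*v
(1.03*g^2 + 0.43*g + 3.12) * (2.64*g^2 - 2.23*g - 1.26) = 2.7192*g^4 - 1.1617*g^3 + 5.9801*g^2 - 7.4994*g - 3.9312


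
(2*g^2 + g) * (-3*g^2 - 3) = -6*g^4 - 3*g^3 - 6*g^2 - 3*g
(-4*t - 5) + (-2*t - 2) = -6*t - 7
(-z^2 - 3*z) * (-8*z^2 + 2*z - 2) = 8*z^4 + 22*z^3 - 4*z^2 + 6*z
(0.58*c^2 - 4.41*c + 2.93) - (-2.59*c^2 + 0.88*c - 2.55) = 3.17*c^2 - 5.29*c + 5.48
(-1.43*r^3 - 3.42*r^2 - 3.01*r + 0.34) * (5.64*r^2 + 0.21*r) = -8.0652*r^5 - 19.5891*r^4 - 17.6946*r^3 + 1.2855*r^2 + 0.0714*r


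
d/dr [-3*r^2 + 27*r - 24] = 27 - 6*r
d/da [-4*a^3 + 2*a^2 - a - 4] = -12*a^2 + 4*a - 1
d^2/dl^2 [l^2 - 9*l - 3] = 2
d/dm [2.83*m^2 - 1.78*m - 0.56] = 5.66*m - 1.78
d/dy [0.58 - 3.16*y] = -3.16000000000000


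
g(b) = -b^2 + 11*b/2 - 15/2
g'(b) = 11/2 - 2*b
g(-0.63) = -11.36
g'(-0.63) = 6.76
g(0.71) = -4.10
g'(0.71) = 4.08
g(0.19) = -6.49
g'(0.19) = 5.12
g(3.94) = -1.35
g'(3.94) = -2.38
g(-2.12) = -23.65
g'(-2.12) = 9.74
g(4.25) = -2.19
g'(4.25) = -3.00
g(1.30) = -2.04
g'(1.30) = 2.90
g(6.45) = -13.63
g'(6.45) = -7.40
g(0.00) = -7.50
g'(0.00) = 5.50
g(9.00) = -39.00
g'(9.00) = -12.50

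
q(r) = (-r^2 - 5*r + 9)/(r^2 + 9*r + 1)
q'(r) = (-2*r - 9)*(-r^2 - 5*r + 9)/(r^2 + 9*r + 1)^2 + (-2*r - 5)/(r^2 + 9*r + 1)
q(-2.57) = -0.98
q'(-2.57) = -0.25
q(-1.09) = -1.74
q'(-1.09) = -1.19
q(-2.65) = -0.96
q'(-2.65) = -0.24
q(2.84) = -0.38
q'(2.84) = -0.15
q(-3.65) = -0.75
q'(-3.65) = -0.19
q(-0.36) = -5.06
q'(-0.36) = -17.81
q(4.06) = -0.51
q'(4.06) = -0.08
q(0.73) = 0.59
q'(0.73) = -1.56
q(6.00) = -0.63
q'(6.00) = -0.04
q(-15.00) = -1.55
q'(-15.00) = -0.08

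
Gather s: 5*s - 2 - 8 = 5*s - 10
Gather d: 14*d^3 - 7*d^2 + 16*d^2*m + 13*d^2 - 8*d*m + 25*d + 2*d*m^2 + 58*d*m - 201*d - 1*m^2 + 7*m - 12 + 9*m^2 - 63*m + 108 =14*d^3 + d^2*(16*m + 6) + d*(2*m^2 + 50*m - 176) + 8*m^2 - 56*m + 96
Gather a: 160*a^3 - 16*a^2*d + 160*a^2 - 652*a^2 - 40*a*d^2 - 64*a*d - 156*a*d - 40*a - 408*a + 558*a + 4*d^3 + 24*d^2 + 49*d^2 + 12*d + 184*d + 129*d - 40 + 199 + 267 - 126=160*a^3 + a^2*(-16*d - 492) + a*(-40*d^2 - 220*d + 110) + 4*d^3 + 73*d^2 + 325*d + 300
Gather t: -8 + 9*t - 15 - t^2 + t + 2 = -t^2 + 10*t - 21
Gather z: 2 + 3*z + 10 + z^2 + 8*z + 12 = z^2 + 11*z + 24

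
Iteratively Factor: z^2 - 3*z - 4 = (z + 1)*(z - 4)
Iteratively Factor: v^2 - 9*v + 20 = (v - 5)*(v - 4)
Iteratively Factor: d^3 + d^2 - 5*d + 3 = (d - 1)*(d^2 + 2*d - 3) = (d - 1)^2*(d + 3)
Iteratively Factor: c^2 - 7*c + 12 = (c - 3)*(c - 4)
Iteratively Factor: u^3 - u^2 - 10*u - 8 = (u + 1)*(u^2 - 2*u - 8) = (u - 4)*(u + 1)*(u + 2)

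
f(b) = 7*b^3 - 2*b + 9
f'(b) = 21*b^2 - 2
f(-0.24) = 9.38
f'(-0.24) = -0.79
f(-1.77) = -26.28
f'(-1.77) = 63.79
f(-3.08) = -189.37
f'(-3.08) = 197.21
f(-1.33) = -4.81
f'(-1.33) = 35.15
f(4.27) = 545.44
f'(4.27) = 380.89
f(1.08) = 15.66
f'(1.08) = 22.49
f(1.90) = 53.21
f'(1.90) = 73.81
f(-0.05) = 9.10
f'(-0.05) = -1.95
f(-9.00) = -5076.00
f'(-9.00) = 1699.00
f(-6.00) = -1491.00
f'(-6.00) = 754.00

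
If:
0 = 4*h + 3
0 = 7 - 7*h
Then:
No Solution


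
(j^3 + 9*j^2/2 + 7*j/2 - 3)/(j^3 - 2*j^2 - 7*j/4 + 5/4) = 2*(j^2 + 5*j + 6)/(2*j^2 - 3*j - 5)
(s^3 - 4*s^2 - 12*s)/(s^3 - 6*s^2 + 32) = s*(s - 6)/(s^2 - 8*s + 16)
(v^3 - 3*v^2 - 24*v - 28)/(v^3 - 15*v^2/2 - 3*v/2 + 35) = 2*(v + 2)/(2*v - 5)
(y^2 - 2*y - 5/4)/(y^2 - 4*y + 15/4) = (2*y + 1)/(2*y - 3)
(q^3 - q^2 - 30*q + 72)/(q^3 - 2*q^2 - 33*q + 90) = (q - 4)/(q - 5)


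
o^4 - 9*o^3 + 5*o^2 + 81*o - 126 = (o - 7)*(o - 3)*(o - 2)*(o + 3)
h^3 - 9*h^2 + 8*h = h*(h - 8)*(h - 1)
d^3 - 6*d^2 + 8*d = d*(d - 4)*(d - 2)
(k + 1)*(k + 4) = k^2 + 5*k + 4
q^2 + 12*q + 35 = (q + 5)*(q + 7)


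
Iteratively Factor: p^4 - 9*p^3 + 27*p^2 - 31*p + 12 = (p - 1)*(p^3 - 8*p^2 + 19*p - 12) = (p - 3)*(p - 1)*(p^2 - 5*p + 4) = (p - 4)*(p - 3)*(p - 1)*(p - 1)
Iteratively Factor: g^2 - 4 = (g + 2)*(g - 2)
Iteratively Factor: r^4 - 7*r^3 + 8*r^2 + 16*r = (r)*(r^3 - 7*r^2 + 8*r + 16) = r*(r - 4)*(r^2 - 3*r - 4) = r*(r - 4)*(r + 1)*(r - 4)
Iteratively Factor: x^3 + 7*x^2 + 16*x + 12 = (x + 2)*(x^2 + 5*x + 6) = (x + 2)*(x + 3)*(x + 2)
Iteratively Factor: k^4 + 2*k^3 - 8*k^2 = (k)*(k^3 + 2*k^2 - 8*k) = k*(k + 4)*(k^2 - 2*k) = k*(k - 2)*(k + 4)*(k)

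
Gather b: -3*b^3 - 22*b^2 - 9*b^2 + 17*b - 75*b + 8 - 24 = -3*b^3 - 31*b^2 - 58*b - 16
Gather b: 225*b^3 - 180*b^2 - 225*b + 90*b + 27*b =225*b^3 - 180*b^2 - 108*b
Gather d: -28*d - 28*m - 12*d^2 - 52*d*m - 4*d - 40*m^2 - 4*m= -12*d^2 + d*(-52*m - 32) - 40*m^2 - 32*m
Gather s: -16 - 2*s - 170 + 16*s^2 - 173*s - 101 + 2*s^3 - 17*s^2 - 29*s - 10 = 2*s^3 - s^2 - 204*s - 297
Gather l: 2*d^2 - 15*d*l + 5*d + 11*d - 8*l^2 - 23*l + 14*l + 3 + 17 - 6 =2*d^2 + 16*d - 8*l^2 + l*(-15*d - 9) + 14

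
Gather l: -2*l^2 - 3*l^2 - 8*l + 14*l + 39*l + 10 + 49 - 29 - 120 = -5*l^2 + 45*l - 90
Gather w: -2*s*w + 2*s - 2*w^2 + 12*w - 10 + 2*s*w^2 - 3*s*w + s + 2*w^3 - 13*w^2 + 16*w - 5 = 3*s + 2*w^3 + w^2*(2*s - 15) + w*(28 - 5*s) - 15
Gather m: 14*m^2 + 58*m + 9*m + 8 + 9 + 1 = 14*m^2 + 67*m + 18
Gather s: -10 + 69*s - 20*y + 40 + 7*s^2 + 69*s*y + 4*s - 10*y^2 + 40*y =7*s^2 + s*(69*y + 73) - 10*y^2 + 20*y + 30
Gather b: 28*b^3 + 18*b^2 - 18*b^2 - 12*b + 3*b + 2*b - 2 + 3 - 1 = 28*b^3 - 7*b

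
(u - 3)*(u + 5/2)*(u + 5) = u^3 + 9*u^2/2 - 10*u - 75/2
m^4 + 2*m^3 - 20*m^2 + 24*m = m*(m - 2)^2*(m + 6)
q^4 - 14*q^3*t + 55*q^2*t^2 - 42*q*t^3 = q*(q - 7*t)*(q - 6*t)*(q - t)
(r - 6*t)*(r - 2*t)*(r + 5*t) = r^3 - 3*r^2*t - 28*r*t^2 + 60*t^3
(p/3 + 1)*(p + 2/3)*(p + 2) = p^3/3 + 17*p^2/9 + 28*p/9 + 4/3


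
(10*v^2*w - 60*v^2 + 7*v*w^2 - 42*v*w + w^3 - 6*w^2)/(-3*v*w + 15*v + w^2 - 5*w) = (-10*v^2*w + 60*v^2 - 7*v*w^2 + 42*v*w - w^3 + 6*w^2)/(3*v*w - 15*v - w^2 + 5*w)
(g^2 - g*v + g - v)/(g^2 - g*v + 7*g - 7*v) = (g + 1)/(g + 7)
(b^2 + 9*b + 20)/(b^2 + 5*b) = (b + 4)/b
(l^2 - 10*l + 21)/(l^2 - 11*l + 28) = (l - 3)/(l - 4)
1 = 1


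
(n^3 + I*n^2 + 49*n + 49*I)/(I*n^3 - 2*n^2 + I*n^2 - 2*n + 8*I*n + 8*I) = (-I*n^3 + n^2 - 49*I*n + 49)/(n^3 + n^2*(1 + 2*I) + 2*n*(4 + I) + 8)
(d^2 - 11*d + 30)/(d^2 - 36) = (d - 5)/(d + 6)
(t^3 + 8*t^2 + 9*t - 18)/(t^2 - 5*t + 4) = (t^2 + 9*t + 18)/(t - 4)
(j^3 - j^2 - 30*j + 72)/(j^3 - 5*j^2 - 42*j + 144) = (j - 4)/(j - 8)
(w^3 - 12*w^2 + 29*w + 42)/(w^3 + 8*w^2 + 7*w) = (w^2 - 13*w + 42)/(w*(w + 7))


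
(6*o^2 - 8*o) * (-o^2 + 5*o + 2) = -6*o^4 + 38*o^3 - 28*o^2 - 16*o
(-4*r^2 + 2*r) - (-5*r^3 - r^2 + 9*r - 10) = 5*r^3 - 3*r^2 - 7*r + 10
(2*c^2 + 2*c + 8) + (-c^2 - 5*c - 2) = c^2 - 3*c + 6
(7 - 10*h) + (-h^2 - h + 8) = -h^2 - 11*h + 15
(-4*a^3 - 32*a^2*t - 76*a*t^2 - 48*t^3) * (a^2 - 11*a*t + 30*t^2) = -4*a^5 + 12*a^4*t + 156*a^3*t^2 - 172*a^2*t^3 - 1752*a*t^4 - 1440*t^5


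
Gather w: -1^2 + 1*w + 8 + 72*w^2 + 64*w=72*w^2 + 65*w + 7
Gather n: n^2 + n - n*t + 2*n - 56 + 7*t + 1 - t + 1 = n^2 + n*(3 - t) + 6*t - 54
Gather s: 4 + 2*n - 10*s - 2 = 2*n - 10*s + 2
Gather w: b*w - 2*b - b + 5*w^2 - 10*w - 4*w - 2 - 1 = -3*b + 5*w^2 + w*(b - 14) - 3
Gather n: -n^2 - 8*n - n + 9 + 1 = -n^2 - 9*n + 10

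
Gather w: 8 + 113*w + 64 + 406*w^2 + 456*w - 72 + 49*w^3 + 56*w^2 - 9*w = 49*w^3 + 462*w^2 + 560*w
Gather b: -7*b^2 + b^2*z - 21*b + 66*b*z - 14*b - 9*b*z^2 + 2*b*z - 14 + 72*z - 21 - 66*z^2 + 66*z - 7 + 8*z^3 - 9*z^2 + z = b^2*(z - 7) + b*(-9*z^2 + 68*z - 35) + 8*z^3 - 75*z^2 + 139*z - 42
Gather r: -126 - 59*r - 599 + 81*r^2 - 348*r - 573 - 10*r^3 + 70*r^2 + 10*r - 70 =-10*r^3 + 151*r^2 - 397*r - 1368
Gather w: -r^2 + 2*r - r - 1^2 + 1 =-r^2 + r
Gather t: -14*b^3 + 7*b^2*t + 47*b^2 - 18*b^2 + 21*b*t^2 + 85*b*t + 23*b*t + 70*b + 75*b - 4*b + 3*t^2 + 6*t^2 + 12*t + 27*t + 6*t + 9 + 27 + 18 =-14*b^3 + 29*b^2 + 141*b + t^2*(21*b + 9) + t*(7*b^2 + 108*b + 45) + 54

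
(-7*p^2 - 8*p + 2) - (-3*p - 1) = -7*p^2 - 5*p + 3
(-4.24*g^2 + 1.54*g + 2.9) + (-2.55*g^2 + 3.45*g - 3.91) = -6.79*g^2 + 4.99*g - 1.01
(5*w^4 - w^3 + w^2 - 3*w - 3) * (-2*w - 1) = -10*w^5 - 3*w^4 - w^3 + 5*w^2 + 9*w + 3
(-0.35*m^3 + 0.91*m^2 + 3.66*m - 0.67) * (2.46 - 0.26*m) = 0.091*m^4 - 1.0976*m^3 + 1.287*m^2 + 9.1778*m - 1.6482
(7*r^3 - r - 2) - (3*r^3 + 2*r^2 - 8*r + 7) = 4*r^3 - 2*r^2 + 7*r - 9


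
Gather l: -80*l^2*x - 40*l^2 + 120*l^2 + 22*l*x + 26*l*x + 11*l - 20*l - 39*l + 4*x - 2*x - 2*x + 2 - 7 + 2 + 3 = l^2*(80 - 80*x) + l*(48*x - 48)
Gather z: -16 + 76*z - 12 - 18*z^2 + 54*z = -18*z^2 + 130*z - 28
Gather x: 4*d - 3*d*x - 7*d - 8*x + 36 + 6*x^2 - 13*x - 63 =-3*d + 6*x^2 + x*(-3*d - 21) - 27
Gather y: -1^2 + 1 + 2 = 2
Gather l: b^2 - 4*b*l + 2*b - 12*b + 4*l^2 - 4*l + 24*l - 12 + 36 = b^2 - 10*b + 4*l^2 + l*(20 - 4*b) + 24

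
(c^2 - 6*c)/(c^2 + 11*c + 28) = c*(c - 6)/(c^2 + 11*c + 28)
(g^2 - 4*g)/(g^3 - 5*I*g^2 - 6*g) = (4 - g)/(-g^2 + 5*I*g + 6)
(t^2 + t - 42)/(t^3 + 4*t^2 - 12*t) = (t^2 + t - 42)/(t*(t^2 + 4*t - 12))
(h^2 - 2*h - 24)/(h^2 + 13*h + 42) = (h^2 - 2*h - 24)/(h^2 + 13*h + 42)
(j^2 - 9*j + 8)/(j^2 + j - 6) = (j^2 - 9*j + 8)/(j^2 + j - 6)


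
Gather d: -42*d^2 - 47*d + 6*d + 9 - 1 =-42*d^2 - 41*d + 8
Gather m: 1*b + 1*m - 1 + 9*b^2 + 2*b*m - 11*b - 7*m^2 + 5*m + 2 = 9*b^2 - 10*b - 7*m^2 + m*(2*b + 6) + 1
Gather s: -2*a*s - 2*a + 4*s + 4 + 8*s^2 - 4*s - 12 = -2*a*s - 2*a + 8*s^2 - 8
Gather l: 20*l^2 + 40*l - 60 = 20*l^2 + 40*l - 60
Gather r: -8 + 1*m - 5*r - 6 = m - 5*r - 14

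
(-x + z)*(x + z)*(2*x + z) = -2*x^3 - x^2*z + 2*x*z^2 + z^3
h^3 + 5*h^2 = h^2*(h + 5)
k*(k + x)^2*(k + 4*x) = k^4 + 6*k^3*x + 9*k^2*x^2 + 4*k*x^3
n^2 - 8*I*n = n*(n - 8*I)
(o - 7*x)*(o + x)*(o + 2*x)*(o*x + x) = o^4*x - 4*o^3*x^2 + o^3*x - 19*o^2*x^3 - 4*o^2*x^2 - 14*o*x^4 - 19*o*x^3 - 14*x^4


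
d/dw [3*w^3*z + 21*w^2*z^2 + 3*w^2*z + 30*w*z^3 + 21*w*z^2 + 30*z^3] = 3*z*(3*w^2 + 14*w*z + 2*w + 10*z^2 + 7*z)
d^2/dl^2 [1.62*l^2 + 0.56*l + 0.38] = 3.24000000000000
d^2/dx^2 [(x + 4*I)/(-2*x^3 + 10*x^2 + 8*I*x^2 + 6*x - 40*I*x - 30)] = (-(x + 4*I)*(-3*x^2 + 10*x + 8*I*x + 3 - 20*I)^2 + (3*x^2 - 10*x - 8*I*x - (x + 4*I)*(-3*x + 5 + 4*I) - 3 + 20*I)*(x^3 - 5*x^2 - 4*I*x^2 - 3*x + 20*I*x + 15))/(x^3 - 5*x^2 - 4*I*x^2 - 3*x + 20*I*x + 15)^3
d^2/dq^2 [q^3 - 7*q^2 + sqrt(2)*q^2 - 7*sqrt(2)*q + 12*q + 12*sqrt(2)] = 6*q - 14 + 2*sqrt(2)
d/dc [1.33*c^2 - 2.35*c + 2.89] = 2.66*c - 2.35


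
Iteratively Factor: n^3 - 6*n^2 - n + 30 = (n - 5)*(n^2 - n - 6) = (n - 5)*(n + 2)*(n - 3)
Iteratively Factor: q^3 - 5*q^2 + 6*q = (q - 3)*(q^2 - 2*q) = (q - 3)*(q - 2)*(q)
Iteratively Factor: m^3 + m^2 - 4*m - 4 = (m + 2)*(m^2 - m - 2) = (m - 2)*(m + 2)*(m + 1)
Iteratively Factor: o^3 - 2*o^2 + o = (o - 1)*(o^2 - o) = o*(o - 1)*(o - 1)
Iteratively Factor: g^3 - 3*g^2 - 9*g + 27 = (g - 3)*(g^2 - 9) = (g - 3)*(g + 3)*(g - 3)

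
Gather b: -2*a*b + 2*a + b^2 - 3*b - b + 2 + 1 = 2*a + b^2 + b*(-2*a - 4) + 3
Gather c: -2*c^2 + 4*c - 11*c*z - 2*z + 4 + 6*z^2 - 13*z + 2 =-2*c^2 + c*(4 - 11*z) + 6*z^2 - 15*z + 6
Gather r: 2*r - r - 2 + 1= r - 1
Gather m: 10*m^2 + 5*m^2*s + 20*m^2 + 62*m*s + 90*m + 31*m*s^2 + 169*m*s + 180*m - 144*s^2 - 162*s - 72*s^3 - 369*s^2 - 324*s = m^2*(5*s + 30) + m*(31*s^2 + 231*s + 270) - 72*s^3 - 513*s^2 - 486*s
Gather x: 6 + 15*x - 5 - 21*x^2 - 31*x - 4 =-21*x^2 - 16*x - 3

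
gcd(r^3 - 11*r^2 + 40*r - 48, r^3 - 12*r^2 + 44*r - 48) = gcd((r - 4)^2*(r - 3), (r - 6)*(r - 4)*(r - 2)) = r - 4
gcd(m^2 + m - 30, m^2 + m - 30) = m^2 + m - 30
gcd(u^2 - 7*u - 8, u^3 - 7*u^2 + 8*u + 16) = u + 1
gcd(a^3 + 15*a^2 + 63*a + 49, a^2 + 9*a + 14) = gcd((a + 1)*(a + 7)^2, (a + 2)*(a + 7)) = a + 7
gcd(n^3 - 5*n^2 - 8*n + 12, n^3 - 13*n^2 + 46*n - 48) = 1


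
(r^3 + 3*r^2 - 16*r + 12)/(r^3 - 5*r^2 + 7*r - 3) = (r^2 + 4*r - 12)/(r^2 - 4*r + 3)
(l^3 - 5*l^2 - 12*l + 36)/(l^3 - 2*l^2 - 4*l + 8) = (l^2 - 3*l - 18)/(l^2 - 4)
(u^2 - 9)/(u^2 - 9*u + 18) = (u + 3)/(u - 6)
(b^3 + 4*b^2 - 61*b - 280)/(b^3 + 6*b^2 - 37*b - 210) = (b - 8)/(b - 6)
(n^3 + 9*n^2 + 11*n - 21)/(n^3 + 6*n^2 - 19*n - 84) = (n - 1)/(n - 4)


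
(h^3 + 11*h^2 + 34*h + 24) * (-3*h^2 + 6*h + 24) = -3*h^5 - 27*h^4 - 12*h^3 + 396*h^2 + 960*h + 576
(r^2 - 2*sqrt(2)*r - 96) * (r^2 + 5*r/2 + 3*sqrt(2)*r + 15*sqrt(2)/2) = r^4 + sqrt(2)*r^3 + 5*r^3/2 - 108*r^2 + 5*sqrt(2)*r^2/2 - 288*sqrt(2)*r - 270*r - 720*sqrt(2)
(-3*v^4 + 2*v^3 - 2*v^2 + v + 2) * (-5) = 15*v^4 - 10*v^3 + 10*v^2 - 5*v - 10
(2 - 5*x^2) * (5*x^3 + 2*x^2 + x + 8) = -25*x^5 - 10*x^4 + 5*x^3 - 36*x^2 + 2*x + 16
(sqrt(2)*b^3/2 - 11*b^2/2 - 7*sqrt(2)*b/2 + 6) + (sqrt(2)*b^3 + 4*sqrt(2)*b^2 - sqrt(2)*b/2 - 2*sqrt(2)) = 3*sqrt(2)*b^3/2 - 11*b^2/2 + 4*sqrt(2)*b^2 - 4*sqrt(2)*b - 2*sqrt(2) + 6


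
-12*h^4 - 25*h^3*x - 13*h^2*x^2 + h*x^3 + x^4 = (-4*h + x)*(h + x)^2*(3*h + x)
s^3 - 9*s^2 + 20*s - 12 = (s - 6)*(s - 2)*(s - 1)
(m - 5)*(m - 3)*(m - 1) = m^3 - 9*m^2 + 23*m - 15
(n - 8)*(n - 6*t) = n^2 - 6*n*t - 8*n + 48*t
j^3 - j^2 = j^2*(j - 1)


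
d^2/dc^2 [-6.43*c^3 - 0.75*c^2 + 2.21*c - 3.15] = -38.58*c - 1.5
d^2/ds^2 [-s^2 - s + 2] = -2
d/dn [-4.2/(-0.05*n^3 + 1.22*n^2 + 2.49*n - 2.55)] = (-0.63*n^2 + 10.248*n + 10.458)/(0.05*n^3 - 1.22*n^2 - 2.49*n + 2.55)^2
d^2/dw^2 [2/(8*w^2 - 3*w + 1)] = 4*(-64*w^2 + 24*w + (16*w - 3)^2 - 8)/(8*w^2 - 3*w + 1)^3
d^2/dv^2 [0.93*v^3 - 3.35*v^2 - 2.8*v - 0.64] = 5.58*v - 6.7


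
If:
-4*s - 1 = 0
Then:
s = -1/4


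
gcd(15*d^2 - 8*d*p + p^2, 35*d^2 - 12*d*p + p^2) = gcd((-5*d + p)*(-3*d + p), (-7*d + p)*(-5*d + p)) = -5*d + p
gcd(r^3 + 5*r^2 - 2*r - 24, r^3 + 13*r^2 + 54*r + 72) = r^2 + 7*r + 12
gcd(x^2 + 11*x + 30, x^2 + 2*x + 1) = 1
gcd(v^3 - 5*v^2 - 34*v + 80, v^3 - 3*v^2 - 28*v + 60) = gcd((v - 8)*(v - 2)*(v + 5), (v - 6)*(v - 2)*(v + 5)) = v^2 + 3*v - 10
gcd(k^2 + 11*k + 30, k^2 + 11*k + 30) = k^2 + 11*k + 30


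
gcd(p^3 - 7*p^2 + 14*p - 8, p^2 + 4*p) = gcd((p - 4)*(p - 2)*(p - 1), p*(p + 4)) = 1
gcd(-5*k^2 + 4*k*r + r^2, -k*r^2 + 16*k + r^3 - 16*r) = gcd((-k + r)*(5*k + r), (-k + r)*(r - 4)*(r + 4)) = -k + r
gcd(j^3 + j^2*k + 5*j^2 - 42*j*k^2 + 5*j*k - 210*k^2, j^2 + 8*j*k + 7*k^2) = j + 7*k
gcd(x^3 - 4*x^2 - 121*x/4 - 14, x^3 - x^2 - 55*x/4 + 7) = x + 7/2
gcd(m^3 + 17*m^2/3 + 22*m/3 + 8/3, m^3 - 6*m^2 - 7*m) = m + 1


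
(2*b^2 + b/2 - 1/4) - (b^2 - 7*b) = b^2 + 15*b/2 - 1/4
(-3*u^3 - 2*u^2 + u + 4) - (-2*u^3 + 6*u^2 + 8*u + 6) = -u^3 - 8*u^2 - 7*u - 2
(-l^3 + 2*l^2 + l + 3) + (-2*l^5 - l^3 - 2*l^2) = -2*l^5 - 2*l^3 + l + 3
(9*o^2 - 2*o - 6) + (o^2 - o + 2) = 10*o^2 - 3*o - 4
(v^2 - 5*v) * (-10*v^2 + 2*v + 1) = -10*v^4 + 52*v^3 - 9*v^2 - 5*v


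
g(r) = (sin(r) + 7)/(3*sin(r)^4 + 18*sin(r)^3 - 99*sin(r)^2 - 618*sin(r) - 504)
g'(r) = (sin(r) + 7)*(-12*sin(r)^3*cos(r) - 54*sin(r)^2*cos(r) + 198*sin(r)*cos(r) + 618*cos(r))/(3*sin(r)^4 + 18*sin(r)^3 - 99*sin(r)^2 - 618*sin(r) - 504)^2 + cos(r)/(3*sin(r)^4 + 18*sin(r)^3 - 99*sin(r)^2 - 618*sin(r) - 504) = (-3*sin(r)^2 + 2*sin(r) + 26)*cos(r)/(3*(sin(r) - 6)^2*(sin(r) + 1)^2*(sin(r) + 4)^2)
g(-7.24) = -0.08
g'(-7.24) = 0.27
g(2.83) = -0.01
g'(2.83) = -0.01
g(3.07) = -0.01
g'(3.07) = -0.01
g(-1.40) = -1.09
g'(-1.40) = 12.74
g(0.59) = -0.01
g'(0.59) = 0.00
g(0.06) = -0.01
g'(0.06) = 0.01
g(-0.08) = -0.02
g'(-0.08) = 0.02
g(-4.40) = -0.01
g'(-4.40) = -0.00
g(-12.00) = -0.00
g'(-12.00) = 0.01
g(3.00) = -0.01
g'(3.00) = -0.01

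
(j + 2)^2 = j^2 + 4*j + 4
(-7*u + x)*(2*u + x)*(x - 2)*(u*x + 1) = -14*u^3*x^2 + 28*u^3*x - 5*u^2*x^3 + 10*u^2*x^2 - 14*u^2*x + 28*u^2 + u*x^4 - 2*u*x^3 - 5*u*x^2 + 10*u*x + x^3 - 2*x^2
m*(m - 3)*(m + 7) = m^3 + 4*m^2 - 21*m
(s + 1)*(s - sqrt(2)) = s^2 - sqrt(2)*s + s - sqrt(2)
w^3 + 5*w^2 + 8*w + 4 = (w + 1)*(w + 2)^2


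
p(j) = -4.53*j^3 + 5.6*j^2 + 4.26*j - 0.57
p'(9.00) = -995.73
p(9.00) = -2811.00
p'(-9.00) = -1197.33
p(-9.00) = 3717.06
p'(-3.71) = -224.35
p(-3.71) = 292.03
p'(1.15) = -0.83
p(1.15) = 4.85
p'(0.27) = 6.29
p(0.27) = 0.90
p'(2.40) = -47.14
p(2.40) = -20.71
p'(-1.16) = -27.02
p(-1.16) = 9.09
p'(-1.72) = -55.21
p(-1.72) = 31.72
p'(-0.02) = 4.03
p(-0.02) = -0.65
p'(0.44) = 6.56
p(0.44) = 2.00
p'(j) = -13.59*j^2 + 11.2*j + 4.26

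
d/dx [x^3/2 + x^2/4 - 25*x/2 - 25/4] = 3*x^2/2 + x/2 - 25/2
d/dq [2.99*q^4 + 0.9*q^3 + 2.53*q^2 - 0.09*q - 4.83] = 11.96*q^3 + 2.7*q^2 + 5.06*q - 0.09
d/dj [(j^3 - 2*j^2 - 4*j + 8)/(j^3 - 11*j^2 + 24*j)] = (-9*j^4 + 56*j^3 - 116*j^2 + 176*j - 192)/(j^2*(j^4 - 22*j^3 + 169*j^2 - 528*j + 576))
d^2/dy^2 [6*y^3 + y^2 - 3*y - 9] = 36*y + 2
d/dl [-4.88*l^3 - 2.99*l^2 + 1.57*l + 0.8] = -14.64*l^2 - 5.98*l + 1.57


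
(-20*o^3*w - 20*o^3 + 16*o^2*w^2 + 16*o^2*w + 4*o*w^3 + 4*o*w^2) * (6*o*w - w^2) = -120*o^4*w^2 - 120*o^4*w + 116*o^3*w^3 + 116*o^3*w^2 + 8*o^2*w^4 + 8*o^2*w^3 - 4*o*w^5 - 4*o*w^4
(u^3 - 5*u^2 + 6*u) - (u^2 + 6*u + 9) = u^3 - 6*u^2 - 9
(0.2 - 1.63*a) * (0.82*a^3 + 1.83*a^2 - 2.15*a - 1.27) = -1.3366*a^4 - 2.8189*a^3 + 3.8705*a^2 + 1.6401*a - 0.254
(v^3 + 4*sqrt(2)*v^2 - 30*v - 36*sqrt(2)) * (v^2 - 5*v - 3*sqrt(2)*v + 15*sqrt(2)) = v^5 - 5*v^4 + sqrt(2)*v^4 - 54*v^3 - 5*sqrt(2)*v^3 + 54*sqrt(2)*v^2 + 270*v^2 - 270*sqrt(2)*v + 216*v - 1080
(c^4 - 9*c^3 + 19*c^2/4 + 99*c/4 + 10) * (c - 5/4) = c^5 - 41*c^4/4 + 16*c^3 + 301*c^2/16 - 335*c/16 - 25/2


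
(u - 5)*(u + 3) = u^2 - 2*u - 15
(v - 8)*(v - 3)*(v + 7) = v^3 - 4*v^2 - 53*v + 168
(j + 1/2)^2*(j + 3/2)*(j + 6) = j^4 + 17*j^3/2 + 67*j^2/4 + 87*j/8 + 9/4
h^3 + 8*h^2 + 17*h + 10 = (h + 1)*(h + 2)*(h + 5)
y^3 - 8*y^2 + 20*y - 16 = (y - 4)*(y - 2)^2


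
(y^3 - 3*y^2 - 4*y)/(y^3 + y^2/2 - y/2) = 2*(y - 4)/(2*y - 1)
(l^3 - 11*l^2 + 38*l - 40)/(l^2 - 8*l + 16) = (l^2 - 7*l + 10)/(l - 4)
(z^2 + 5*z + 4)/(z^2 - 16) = (z + 1)/(z - 4)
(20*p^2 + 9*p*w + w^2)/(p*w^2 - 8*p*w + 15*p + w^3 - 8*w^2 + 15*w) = (20*p^2 + 9*p*w + w^2)/(p*w^2 - 8*p*w + 15*p + w^3 - 8*w^2 + 15*w)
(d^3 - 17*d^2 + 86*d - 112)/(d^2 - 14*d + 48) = (d^2 - 9*d + 14)/(d - 6)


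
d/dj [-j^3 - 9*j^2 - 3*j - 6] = -3*j^2 - 18*j - 3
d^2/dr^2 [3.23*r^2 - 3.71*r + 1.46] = 6.46000000000000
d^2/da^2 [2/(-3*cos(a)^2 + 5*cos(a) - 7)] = 2*(-36*sin(a)^4 - 41*sin(a)^2 - 365*cos(a)/4 + 45*cos(3*a)/4 + 85)/(3*sin(a)^2 + 5*cos(a) - 10)^3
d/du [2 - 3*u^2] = -6*u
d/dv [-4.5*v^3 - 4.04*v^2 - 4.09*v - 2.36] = -13.5*v^2 - 8.08*v - 4.09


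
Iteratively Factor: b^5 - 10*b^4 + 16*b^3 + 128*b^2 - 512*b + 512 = (b - 4)*(b^4 - 6*b^3 - 8*b^2 + 96*b - 128) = (b - 4)*(b - 2)*(b^3 - 4*b^2 - 16*b + 64) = (b - 4)^2*(b - 2)*(b^2 - 16) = (b - 4)^2*(b - 2)*(b + 4)*(b - 4)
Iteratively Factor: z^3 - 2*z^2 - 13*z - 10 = (z + 1)*(z^2 - 3*z - 10) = (z + 1)*(z + 2)*(z - 5)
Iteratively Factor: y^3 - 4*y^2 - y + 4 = (y - 1)*(y^2 - 3*y - 4) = (y - 1)*(y + 1)*(y - 4)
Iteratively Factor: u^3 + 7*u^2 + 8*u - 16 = (u + 4)*(u^2 + 3*u - 4) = (u + 4)^2*(u - 1)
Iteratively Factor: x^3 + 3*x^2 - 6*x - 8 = (x + 1)*(x^2 + 2*x - 8) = (x - 2)*(x + 1)*(x + 4)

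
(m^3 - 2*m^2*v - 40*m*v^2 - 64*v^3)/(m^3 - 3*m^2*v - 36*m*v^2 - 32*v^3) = (m + 2*v)/(m + v)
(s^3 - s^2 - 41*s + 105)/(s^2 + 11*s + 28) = (s^2 - 8*s + 15)/(s + 4)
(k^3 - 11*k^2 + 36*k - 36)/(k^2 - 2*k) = k - 9 + 18/k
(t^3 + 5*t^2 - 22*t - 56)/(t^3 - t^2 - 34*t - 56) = (t^2 + 3*t - 28)/(t^2 - 3*t - 28)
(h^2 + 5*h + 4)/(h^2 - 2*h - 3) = (h + 4)/(h - 3)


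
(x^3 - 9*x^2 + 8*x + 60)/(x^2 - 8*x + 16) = (x^3 - 9*x^2 + 8*x + 60)/(x^2 - 8*x + 16)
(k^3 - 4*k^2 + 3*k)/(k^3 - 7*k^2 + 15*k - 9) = k/(k - 3)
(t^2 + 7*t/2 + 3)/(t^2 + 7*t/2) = (2*t^2 + 7*t + 6)/(t*(2*t + 7))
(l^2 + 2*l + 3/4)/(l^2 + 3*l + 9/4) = (2*l + 1)/(2*l + 3)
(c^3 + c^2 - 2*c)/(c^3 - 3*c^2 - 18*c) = (-c^2 - c + 2)/(-c^2 + 3*c + 18)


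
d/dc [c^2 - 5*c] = 2*c - 5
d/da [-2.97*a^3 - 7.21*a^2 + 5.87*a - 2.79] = -8.91*a^2 - 14.42*a + 5.87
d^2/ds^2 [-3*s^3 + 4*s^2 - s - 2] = 8 - 18*s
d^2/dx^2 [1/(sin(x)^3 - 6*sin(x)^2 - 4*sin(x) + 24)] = (-9*sin(x)^6 + 66*sin(x)^5 - 124*sin(x)^4 + 48*sin(x)^3 - 400*sin(x)^2 - 96*sin(x) + 320)/(sin(x)^3 - 6*sin(x)^2 - 4*sin(x) + 24)^3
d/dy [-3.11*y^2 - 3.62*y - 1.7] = -6.22*y - 3.62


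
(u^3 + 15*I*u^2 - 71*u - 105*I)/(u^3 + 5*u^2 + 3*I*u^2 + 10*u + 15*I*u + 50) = (u^2 + 10*I*u - 21)/(u^2 + u*(5 - 2*I) - 10*I)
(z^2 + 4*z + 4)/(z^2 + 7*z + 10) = (z + 2)/(z + 5)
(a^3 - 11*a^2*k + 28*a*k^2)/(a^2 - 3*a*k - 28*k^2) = a*(a - 4*k)/(a + 4*k)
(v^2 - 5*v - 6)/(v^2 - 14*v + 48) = (v + 1)/(v - 8)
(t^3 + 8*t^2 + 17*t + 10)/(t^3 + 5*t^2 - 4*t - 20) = (t + 1)/(t - 2)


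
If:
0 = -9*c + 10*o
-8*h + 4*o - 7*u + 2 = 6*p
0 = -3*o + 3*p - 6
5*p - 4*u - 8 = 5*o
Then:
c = 10*p/9 - 20/9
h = -p/4 - 19/16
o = p - 2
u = 1/2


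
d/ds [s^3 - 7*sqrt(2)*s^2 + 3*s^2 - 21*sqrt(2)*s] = 3*s^2 - 14*sqrt(2)*s + 6*s - 21*sqrt(2)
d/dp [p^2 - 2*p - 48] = 2*p - 2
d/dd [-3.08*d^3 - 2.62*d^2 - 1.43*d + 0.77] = -9.24*d^2 - 5.24*d - 1.43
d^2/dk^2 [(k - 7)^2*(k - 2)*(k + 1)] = 12*k^2 - 90*k + 122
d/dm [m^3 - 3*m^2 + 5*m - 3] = 3*m^2 - 6*m + 5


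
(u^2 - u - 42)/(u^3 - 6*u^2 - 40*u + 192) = (u - 7)/(u^2 - 12*u + 32)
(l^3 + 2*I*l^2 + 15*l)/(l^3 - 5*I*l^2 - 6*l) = (l + 5*I)/(l - 2*I)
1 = 1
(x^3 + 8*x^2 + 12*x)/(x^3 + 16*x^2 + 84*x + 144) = x*(x + 2)/(x^2 + 10*x + 24)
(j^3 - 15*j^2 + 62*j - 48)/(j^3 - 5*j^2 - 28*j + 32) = (j - 6)/(j + 4)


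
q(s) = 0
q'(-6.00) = 0.00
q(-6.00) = 0.00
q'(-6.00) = 0.00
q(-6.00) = 0.00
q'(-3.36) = 0.00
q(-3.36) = 0.00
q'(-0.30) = 0.00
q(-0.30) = 0.00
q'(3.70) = 0.00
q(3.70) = 0.00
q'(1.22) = 0.00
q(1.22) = 0.00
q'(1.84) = 0.00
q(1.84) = 0.00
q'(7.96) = 0.00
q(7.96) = 0.00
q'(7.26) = 0.00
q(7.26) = 0.00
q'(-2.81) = 0.00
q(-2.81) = 0.00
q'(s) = 0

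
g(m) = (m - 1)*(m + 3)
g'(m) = 2*m + 2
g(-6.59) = 27.25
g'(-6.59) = -11.18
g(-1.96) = -3.08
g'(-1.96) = -1.92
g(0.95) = -0.20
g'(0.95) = 3.90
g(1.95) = 4.70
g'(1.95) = 5.90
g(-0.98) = -4.00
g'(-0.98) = 0.04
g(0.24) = -2.46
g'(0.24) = 2.48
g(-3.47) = 2.10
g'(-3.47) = -4.94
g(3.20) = 13.64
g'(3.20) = 8.40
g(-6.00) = 21.00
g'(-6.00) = -10.00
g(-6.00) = 21.00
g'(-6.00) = -10.00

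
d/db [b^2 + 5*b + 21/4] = 2*b + 5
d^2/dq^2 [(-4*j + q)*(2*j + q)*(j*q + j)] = 2*j*(-2*j + 3*q + 1)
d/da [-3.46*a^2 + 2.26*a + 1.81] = 2.26 - 6.92*a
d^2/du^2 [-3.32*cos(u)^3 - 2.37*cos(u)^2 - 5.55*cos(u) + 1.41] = 8.04*cos(u) + 4.74*cos(2*u) + 7.47*cos(3*u)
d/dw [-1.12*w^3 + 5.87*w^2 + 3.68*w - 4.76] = -3.36*w^2 + 11.74*w + 3.68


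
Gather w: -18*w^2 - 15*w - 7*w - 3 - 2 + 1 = -18*w^2 - 22*w - 4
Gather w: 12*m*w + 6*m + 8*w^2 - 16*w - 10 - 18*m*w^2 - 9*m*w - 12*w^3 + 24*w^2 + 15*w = 6*m - 12*w^3 + w^2*(32 - 18*m) + w*(3*m - 1) - 10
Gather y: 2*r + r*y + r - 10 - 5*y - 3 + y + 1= 3*r + y*(r - 4) - 12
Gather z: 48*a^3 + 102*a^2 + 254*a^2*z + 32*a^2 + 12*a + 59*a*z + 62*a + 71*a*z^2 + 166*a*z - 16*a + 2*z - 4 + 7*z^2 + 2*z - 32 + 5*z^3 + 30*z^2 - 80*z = 48*a^3 + 134*a^2 + 58*a + 5*z^3 + z^2*(71*a + 37) + z*(254*a^2 + 225*a - 76) - 36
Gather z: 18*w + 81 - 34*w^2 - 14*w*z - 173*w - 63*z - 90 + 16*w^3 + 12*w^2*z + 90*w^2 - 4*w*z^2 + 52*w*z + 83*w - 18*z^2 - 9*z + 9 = 16*w^3 + 56*w^2 - 72*w + z^2*(-4*w - 18) + z*(12*w^2 + 38*w - 72)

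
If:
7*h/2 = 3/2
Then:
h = 3/7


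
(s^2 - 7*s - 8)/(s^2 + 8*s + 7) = (s - 8)/(s + 7)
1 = 1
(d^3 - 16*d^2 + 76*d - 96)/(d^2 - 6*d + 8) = (d^2 - 14*d + 48)/(d - 4)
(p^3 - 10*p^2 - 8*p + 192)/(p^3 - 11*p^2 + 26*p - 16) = (p^2 - 2*p - 24)/(p^2 - 3*p + 2)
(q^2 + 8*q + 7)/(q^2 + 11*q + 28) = (q + 1)/(q + 4)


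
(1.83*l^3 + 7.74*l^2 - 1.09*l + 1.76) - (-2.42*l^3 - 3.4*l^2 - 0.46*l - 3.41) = 4.25*l^3 + 11.14*l^2 - 0.63*l + 5.17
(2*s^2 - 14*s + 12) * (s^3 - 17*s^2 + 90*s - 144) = 2*s^5 - 48*s^4 + 430*s^3 - 1752*s^2 + 3096*s - 1728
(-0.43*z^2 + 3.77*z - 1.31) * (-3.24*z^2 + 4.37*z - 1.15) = 1.3932*z^4 - 14.0939*z^3 + 21.2138*z^2 - 10.0602*z + 1.5065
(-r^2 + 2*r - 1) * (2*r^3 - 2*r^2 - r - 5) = -2*r^5 + 6*r^4 - 5*r^3 + 5*r^2 - 9*r + 5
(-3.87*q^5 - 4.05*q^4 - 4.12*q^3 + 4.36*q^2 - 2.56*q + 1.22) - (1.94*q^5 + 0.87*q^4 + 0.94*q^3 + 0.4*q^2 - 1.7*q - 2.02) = -5.81*q^5 - 4.92*q^4 - 5.06*q^3 + 3.96*q^2 - 0.86*q + 3.24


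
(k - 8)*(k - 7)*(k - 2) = k^3 - 17*k^2 + 86*k - 112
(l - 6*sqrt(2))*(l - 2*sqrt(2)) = l^2 - 8*sqrt(2)*l + 24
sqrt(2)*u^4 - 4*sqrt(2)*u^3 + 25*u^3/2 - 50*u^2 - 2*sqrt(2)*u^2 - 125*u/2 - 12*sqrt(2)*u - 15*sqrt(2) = (u - 5)*(u + 1)*(u + 6*sqrt(2))*(sqrt(2)*u + 1/2)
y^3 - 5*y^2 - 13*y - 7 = (y - 7)*(y + 1)^2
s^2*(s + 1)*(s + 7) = s^4 + 8*s^3 + 7*s^2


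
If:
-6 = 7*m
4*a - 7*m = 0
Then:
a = -3/2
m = -6/7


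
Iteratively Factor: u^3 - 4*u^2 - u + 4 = (u - 1)*(u^2 - 3*u - 4) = (u - 4)*(u - 1)*(u + 1)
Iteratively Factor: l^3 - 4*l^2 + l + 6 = (l - 3)*(l^2 - l - 2) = (l - 3)*(l - 2)*(l + 1)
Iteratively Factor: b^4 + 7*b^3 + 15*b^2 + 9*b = (b + 3)*(b^3 + 4*b^2 + 3*b) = (b + 1)*(b + 3)*(b^2 + 3*b) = b*(b + 1)*(b + 3)*(b + 3)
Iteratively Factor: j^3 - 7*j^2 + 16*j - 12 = (j - 2)*(j^2 - 5*j + 6) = (j - 3)*(j - 2)*(j - 2)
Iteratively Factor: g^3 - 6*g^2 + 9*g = (g - 3)*(g^2 - 3*g) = (g - 3)^2*(g)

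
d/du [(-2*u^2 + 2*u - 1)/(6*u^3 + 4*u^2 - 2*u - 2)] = (6*u^4 - 12*u^3 + 7*u^2 + 8*u - 3)/(2*(9*u^6 + 12*u^5 - 2*u^4 - 10*u^3 - 3*u^2 + 2*u + 1))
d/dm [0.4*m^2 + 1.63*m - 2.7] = 0.8*m + 1.63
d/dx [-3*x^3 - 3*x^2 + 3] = 3*x*(-3*x - 2)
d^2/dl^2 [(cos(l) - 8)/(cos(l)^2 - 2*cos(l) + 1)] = (65*cos(l)/4 + 14*cos(2*l) - cos(3*l)/4 - 30)/(cos(l) - 1)^4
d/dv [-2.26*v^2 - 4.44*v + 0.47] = -4.52*v - 4.44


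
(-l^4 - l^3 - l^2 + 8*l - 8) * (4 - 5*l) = 5*l^5 + l^4 + l^3 - 44*l^2 + 72*l - 32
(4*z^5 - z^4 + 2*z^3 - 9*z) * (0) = 0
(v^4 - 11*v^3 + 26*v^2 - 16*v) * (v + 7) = v^5 - 4*v^4 - 51*v^3 + 166*v^2 - 112*v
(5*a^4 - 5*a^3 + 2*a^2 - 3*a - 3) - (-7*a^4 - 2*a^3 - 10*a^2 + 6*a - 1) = 12*a^4 - 3*a^3 + 12*a^2 - 9*a - 2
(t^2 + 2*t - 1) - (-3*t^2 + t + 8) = 4*t^2 + t - 9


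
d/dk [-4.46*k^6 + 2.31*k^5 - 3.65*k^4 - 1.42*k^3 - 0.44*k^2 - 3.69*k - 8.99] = -26.76*k^5 + 11.55*k^4 - 14.6*k^3 - 4.26*k^2 - 0.88*k - 3.69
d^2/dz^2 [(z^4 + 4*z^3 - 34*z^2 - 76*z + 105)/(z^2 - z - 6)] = 2*(z^6 - 3*z^5 - 15*z^4 - 34*z^3 - 9*z^2 - 1251*z - 33)/(z^6 - 3*z^5 - 15*z^4 + 35*z^3 + 90*z^2 - 108*z - 216)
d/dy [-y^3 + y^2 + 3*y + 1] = -3*y^2 + 2*y + 3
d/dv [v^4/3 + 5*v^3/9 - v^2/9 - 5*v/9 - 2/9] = 4*v^3/3 + 5*v^2/3 - 2*v/9 - 5/9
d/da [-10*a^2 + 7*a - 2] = 7 - 20*a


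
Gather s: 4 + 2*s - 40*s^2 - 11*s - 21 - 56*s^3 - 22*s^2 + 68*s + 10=-56*s^3 - 62*s^2 + 59*s - 7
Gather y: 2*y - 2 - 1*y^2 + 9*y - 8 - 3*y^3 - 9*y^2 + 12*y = -3*y^3 - 10*y^2 + 23*y - 10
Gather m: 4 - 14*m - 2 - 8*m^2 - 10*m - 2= -8*m^2 - 24*m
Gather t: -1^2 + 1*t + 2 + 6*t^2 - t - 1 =6*t^2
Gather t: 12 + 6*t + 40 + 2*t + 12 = 8*t + 64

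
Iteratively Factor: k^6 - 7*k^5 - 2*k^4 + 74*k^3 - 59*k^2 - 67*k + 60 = (k - 5)*(k^5 - 2*k^4 - 12*k^3 + 14*k^2 + 11*k - 12) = (k - 5)*(k - 4)*(k^4 + 2*k^3 - 4*k^2 - 2*k + 3) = (k - 5)*(k - 4)*(k - 1)*(k^3 + 3*k^2 - k - 3) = (k - 5)*(k - 4)*(k - 1)*(k + 1)*(k^2 + 2*k - 3) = (k - 5)*(k - 4)*(k - 1)^2*(k + 1)*(k + 3)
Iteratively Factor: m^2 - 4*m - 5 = (m + 1)*(m - 5)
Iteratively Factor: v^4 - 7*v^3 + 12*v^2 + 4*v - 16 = (v - 2)*(v^3 - 5*v^2 + 2*v + 8) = (v - 2)^2*(v^2 - 3*v - 4) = (v - 4)*(v - 2)^2*(v + 1)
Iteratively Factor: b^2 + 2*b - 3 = (b - 1)*(b + 3)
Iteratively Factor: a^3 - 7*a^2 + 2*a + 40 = (a - 4)*(a^2 - 3*a - 10) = (a - 4)*(a + 2)*(a - 5)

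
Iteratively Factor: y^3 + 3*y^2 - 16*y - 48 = (y + 4)*(y^2 - y - 12) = (y - 4)*(y + 4)*(y + 3)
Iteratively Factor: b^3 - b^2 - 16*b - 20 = (b + 2)*(b^2 - 3*b - 10) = (b + 2)^2*(b - 5)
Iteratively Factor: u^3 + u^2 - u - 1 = (u - 1)*(u^2 + 2*u + 1) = (u - 1)*(u + 1)*(u + 1)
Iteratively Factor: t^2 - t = (t)*(t - 1)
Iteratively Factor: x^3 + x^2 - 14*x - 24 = (x + 2)*(x^2 - x - 12) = (x - 4)*(x + 2)*(x + 3)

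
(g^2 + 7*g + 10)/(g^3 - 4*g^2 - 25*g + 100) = (g + 2)/(g^2 - 9*g + 20)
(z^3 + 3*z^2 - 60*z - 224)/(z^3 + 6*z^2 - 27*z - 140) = (z - 8)/(z - 5)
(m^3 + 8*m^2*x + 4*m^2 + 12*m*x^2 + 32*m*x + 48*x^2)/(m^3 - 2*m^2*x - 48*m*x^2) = (-m^2 - 2*m*x - 4*m - 8*x)/(m*(-m + 8*x))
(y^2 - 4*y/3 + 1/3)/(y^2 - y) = (y - 1/3)/y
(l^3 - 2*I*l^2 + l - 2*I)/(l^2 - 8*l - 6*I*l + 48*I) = (l^3 - 2*I*l^2 + l - 2*I)/(l^2 - 8*l - 6*I*l + 48*I)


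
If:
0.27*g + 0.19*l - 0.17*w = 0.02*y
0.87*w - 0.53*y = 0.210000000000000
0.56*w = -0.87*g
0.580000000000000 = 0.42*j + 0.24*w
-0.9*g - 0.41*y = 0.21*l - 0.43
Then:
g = -0.76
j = 0.71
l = 2.30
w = 1.18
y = 1.54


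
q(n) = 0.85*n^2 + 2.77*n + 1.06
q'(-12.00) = -17.63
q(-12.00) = 90.22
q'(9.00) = 18.07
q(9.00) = 94.84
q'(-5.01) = -5.75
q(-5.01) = 8.52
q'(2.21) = 6.53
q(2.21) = 11.33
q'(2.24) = 6.58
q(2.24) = 11.53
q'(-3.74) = -3.59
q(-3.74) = 2.59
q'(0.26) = 3.21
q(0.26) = 1.84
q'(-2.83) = -2.04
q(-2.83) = 0.03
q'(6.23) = 13.36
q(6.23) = 51.31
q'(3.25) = 8.30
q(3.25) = 19.04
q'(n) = 1.7*n + 2.77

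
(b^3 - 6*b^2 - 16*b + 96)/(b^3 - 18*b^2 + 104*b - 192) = (b + 4)/(b - 8)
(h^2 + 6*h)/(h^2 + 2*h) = (h + 6)/(h + 2)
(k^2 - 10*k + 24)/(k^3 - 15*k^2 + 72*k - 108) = (k - 4)/(k^2 - 9*k + 18)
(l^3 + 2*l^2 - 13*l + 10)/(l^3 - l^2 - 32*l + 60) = (l^2 + 4*l - 5)/(l^2 + l - 30)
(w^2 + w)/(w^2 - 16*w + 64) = w*(w + 1)/(w^2 - 16*w + 64)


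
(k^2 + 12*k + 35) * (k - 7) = k^3 + 5*k^2 - 49*k - 245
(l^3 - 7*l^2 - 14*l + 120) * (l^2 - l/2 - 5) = l^5 - 15*l^4/2 - 31*l^3/2 + 162*l^2 + 10*l - 600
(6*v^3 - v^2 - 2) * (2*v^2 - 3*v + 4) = 12*v^5 - 20*v^4 + 27*v^3 - 8*v^2 + 6*v - 8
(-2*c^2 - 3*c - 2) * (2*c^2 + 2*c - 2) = -4*c^4 - 10*c^3 - 6*c^2 + 2*c + 4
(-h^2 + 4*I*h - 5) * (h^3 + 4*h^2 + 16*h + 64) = -h^5 - 4*h^4 + 4*I*h^4 - 21*h^3 + 16*I*h^3 - 84*h^2 + 64*I*h^2 - 80*h + 256*I*h - 320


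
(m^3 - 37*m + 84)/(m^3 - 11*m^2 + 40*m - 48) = (m + 7)/(m - 4)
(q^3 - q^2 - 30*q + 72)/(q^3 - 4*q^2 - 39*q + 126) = (q - 4)/(q - 7)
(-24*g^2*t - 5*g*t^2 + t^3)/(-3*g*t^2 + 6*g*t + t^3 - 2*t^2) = (24*g^2 + 5*g*t - t^2)/(3*g*t - 6*g - t^2 + 2*t)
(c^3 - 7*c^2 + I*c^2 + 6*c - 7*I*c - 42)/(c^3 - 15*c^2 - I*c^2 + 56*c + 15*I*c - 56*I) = (c^2 + I*c + 6)/(c^2 - c*(8 + I) + 8*I)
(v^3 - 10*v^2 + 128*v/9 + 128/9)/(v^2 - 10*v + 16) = (v^2 - 2*v - 16/9)/(v - 2)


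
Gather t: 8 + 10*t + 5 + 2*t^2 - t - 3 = 2*t^2 + 9*t + 10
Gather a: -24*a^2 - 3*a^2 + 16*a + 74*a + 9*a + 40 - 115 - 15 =-27*a^2 + 99*a - 90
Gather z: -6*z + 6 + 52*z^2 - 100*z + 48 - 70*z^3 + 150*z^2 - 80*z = -70*z^3 + 202*z^2 - 186*z + 54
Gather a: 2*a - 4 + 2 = 2*a - 2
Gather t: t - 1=t - 1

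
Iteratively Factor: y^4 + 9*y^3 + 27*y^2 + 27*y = (y)*(y^3 + 9*y^2 + 27*y + 27) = y*(y + 3)*(y^2 + 6*y + 9) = y*(y + 3)^2*(y + 3)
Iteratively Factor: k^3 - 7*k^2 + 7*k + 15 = (k - 3)*(k^2 - 4*k - 5) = (k - 3)*(k + 1)*(k - 5)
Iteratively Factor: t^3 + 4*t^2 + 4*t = (t + 2)*(t^2 + 2*t) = t*(t + 2)*(t + 2)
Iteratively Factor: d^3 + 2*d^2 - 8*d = (d)*(d^2 + 2*d - 8) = d*(d - 2)*(d + 4)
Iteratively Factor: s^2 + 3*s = (s + 3)*(s)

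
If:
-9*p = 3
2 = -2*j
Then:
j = -1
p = -1/3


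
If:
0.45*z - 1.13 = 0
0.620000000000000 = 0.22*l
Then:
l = 2.82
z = 2.51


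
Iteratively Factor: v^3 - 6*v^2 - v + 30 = (v - 3)*(v^2 - 3*v - 10) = (v - 5)*(v - 3)*(v + 2)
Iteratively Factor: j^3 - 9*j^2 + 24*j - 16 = (j - 4)*(j^2 - 5*j + 4) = (j - 4)^2*(j - 1)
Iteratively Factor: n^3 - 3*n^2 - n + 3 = (n + 1)*(n^2 - 4*n + 3) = (n - 1)*(n + 1)*(n - 3)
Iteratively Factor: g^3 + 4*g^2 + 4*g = (g + 2)*(g^2 + 2*g) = g*(g + 2)*(g + 2)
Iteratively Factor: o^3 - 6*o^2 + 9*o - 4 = (o - 1)*(o^2 - 5*o + 4) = (o - 1)^2*(o - 4)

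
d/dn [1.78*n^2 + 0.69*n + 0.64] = 3.56*n + 0.69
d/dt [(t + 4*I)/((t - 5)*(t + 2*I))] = ((t - 5)*(t + 2*I) - (t - 5)*(t + 4*I) - (t + 2*I)*(t + 4*I))/((t - 5)^2*(t + 2*I)^2)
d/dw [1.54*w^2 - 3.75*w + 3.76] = 3.08*w - 3.75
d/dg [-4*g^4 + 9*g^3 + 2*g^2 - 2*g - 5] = -16*g^3 + 27*g^2 + 4*g - 2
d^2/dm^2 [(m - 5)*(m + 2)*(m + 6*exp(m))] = 6*m^2*exp(m) + 6*m*exp(m) + 6*m - 84*exp(m) - 6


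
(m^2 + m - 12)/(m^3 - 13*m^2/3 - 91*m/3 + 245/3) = 3*(m^2 + m - 12)/(3*m^3 - 13*m^2 - 91*m + 245)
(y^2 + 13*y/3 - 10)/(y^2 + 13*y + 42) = (y - 5/3)/(y + 7)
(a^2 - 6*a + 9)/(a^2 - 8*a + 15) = (a - 3)/(a - 5)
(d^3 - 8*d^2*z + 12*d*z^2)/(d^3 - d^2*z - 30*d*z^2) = (d - 2*z)/(d + 5*z)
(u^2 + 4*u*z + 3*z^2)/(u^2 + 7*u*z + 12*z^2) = (u + z)/(u + 4*z)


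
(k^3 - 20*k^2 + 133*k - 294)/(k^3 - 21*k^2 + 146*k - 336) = (k - 7)/(k - 8)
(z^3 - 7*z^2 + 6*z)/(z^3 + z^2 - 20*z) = (z^2 - 7*z + 6)/(z^2 + z - 20)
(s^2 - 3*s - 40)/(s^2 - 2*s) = (s^2 - 3*s - 40)/(s*(s - 2))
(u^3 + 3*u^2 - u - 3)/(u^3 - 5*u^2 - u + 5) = (u + 3)/(u - 5)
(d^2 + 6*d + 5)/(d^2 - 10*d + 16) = (d^2 + 6*d + 5)/(d^2 - 10*d + 16)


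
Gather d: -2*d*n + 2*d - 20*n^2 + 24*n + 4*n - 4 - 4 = d*(2 - 2*n) - 20*n^2 + 28*n - 8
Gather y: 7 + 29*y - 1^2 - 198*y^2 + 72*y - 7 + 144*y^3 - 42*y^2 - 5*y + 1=144*y^3 - 240*y^2 + 96*y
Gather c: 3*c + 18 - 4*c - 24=-c - 6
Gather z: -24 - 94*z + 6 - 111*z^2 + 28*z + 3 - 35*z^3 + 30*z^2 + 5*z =-35*z^3 - 81*z^2 - 61*z - 15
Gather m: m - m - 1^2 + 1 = 0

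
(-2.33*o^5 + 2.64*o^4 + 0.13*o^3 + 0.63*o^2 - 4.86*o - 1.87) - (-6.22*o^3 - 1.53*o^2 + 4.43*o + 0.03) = -2.33*o^5 + 2.64*o^4 + 6.35*o^3 + 2.16*o^2 - 9.29*o - 1.9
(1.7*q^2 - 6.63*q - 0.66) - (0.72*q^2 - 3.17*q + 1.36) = 0.98*q^2 - 3.46*q - 2.02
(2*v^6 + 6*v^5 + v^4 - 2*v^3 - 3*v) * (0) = 0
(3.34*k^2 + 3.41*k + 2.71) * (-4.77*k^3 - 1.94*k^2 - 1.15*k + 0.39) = -15.9318*k^5 - 22.7453*k^4 - 23.3831*k^3 - 7.8763*k^2 - 1.7866*k + 1.0569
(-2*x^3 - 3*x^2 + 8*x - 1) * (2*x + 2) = -4*x^4 - 10*x^3 + 10*x^2 + 14*x - 2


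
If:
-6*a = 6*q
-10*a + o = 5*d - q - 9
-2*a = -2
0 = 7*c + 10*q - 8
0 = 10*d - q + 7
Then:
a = 1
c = 18/7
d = -4/5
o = -2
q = -1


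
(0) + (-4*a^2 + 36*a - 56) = -4*a^2 + 36*a - 56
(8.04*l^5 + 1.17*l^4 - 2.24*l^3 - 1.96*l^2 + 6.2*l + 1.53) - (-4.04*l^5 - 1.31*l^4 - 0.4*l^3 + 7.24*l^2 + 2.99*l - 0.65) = 12.08*l^5 + 2.48*l^4 - 1.84*l^3 - 9.2*l^2 + 3.21*l + 2.18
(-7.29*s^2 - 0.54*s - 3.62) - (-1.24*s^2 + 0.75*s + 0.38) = -6.05*s^2 - 1.29*s - 4.0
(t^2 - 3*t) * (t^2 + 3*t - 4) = t^4 - 13*t^2 + 12*t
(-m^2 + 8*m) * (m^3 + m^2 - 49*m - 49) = -m^5 + 7*m^4 + 57*m^3 - 343*m^2 - 392*m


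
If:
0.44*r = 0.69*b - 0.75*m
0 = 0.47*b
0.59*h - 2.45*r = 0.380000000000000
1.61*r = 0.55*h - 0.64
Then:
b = 0.00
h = 2.40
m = -0.25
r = 0.42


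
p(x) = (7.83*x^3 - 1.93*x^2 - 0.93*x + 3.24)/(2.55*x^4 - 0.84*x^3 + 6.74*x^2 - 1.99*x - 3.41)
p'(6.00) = -0.07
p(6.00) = 0.48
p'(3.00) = -0.18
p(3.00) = 0.83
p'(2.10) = -0.27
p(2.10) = 1.02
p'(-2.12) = -0.08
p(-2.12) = -0.86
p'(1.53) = -0.66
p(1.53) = 1.25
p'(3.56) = -0.15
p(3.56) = 0.74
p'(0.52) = -4.29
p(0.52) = -1.31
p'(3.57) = -0.15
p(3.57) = 0.73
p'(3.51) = -0.15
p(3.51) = 0.74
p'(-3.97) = -0.11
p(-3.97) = -0.64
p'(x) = (23.49*x^2 - 3.86*x - 0.93)/(2.55*x^4 - 0.84*x^3 + 6.74*x^2 - 1.99*x - 3.41) + (-10.2*x^3 + 2.52*x^2 - 13.48*x + 1.99)*(7.83*x^3 - 1.93*x^2 - 0.93*x + 3.24)/(2.55*x^4 - 0.84*x^3 + 6.74*x^2 - 1.99*x - 3.41)^2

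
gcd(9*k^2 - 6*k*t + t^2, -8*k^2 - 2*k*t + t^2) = 1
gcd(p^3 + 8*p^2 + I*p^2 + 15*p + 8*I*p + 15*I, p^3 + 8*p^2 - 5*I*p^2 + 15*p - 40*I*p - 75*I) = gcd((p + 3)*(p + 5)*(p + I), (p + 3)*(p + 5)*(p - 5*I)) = p^2 + 8*p + 15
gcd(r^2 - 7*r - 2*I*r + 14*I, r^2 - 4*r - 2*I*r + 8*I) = r - 2*I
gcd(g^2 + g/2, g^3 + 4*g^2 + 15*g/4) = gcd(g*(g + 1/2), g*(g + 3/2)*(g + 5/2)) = g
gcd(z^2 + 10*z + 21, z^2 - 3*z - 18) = z + 3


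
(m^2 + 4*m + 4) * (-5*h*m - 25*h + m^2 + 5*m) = -5*h*m^3 - 45*h*m^2 - 120*h*m - 100*h + m^4 + 9*m^3 + 24*m^2 + 20*m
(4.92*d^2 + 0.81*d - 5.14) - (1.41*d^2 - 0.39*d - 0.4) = 3.51*d^2 + 1.2*d - 4.74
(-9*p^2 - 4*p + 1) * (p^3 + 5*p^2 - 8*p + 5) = -9*p^5 - 49*p^4 + 53*p^3 - 8*p^2 - 28*p + 5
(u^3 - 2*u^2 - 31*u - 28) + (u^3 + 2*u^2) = 2*u^3 - 31*u - 28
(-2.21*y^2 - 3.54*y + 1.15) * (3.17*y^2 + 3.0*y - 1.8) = -7.0057*y^4 - 17.8518*y^3 - 2.9965*y^2 + 9.822*y - 2.07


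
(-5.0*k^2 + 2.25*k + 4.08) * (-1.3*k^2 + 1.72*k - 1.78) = 6.5*k^4 - 11.525*k^3 + 7.466*k^2 + 3.0126*k - 7.2624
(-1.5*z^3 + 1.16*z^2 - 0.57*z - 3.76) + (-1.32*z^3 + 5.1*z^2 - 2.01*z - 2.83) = -2.82*z^3 + 6.26*z^2 - 2.58*z - 6.59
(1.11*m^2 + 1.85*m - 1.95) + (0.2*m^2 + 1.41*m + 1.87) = 1.31*m^2 + 3.26*m - 0.0799999999999998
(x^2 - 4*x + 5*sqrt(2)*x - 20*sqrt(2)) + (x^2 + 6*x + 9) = 2*x^2 + 2*x + 5*sqrt(2)*x - 20*sqrt(2) + 9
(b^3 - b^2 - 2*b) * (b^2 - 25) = b^5 - b^4 - 27*b^3 + 25*b^2 + 50*b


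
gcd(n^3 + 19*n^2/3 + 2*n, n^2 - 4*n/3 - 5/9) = n + 1/3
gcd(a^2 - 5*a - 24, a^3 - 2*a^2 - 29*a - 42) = a + 3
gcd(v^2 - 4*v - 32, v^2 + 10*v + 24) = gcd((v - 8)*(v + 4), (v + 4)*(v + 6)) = v + 4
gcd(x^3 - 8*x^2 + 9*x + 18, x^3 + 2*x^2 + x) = x + 1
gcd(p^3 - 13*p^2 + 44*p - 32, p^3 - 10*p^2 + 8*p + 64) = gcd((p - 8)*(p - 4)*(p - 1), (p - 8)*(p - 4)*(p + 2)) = p^2 - 12*p + 32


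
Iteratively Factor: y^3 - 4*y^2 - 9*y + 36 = (y + 3)*(y^2 - 7*y + 12) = (y - 3)*(y + 3)*(y - 4)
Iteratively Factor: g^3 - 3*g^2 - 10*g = (g)*(g^2 - 3*g - 10) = g*(g - 5)*(g + 2)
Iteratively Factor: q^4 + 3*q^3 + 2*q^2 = (q)*(q^3 + 3*q^2 + 2*q) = q^2*(q^2 + 3*q + 2) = q^2*(q + 2)*(q + 1)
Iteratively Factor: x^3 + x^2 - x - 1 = (x + 1)*(x^2 - 1) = (x + 1)^2*(x - 1)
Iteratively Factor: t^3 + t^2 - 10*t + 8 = (t - 1)*(t^2 + 2*t - 8) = (t - 1)*(t + 4)*(t - 2)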